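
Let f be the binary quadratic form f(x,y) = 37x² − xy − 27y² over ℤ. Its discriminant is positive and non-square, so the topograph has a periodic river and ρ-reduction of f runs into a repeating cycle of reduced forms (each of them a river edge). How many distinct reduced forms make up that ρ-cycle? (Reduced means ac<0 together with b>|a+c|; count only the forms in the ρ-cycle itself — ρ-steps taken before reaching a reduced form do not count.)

D = 3997, ⌊√D⌋ = 63
descent: ρ → (-27,55,9)  [lands on river]
river: ρ → (9,53,-33)
river: ρ → (-33,13,29)
river: ρ → (29,45,-17)
river: ρ → (-17,57,11)
river: ρ → (11,53,-27)
ρ-cycle length = 6 (tail of 1 descent step not counted)

6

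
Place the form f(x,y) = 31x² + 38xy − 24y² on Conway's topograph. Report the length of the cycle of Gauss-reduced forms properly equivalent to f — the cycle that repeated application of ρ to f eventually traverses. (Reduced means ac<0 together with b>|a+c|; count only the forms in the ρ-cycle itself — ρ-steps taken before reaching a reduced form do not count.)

D = 4420, ⌊√D⌋ = 66
river: ρ → (-24,58,11)
river: ρ → (11,52,-39)
river: ρ → (-39,26,24)
river: ρ → (24,22,-41)
river: ρ → (-41,60,5)
river: ρ → (5,60,-41)
river: ρ → (-41,22,24)
river: ρ → (24,26,-39)
river: ρ → (-39,52,11)
river: ρ → (11,58,-24)
river: ρ → (-24,38,31)
river: ρ → (31,24,-31)
river: ρ → (-31,38,24)
river: ρ → (24,58,-11)
river: ρ → (-11,52,39)
river: ρ → (39,26,-24)
river: ρ → (-24,22,41)
river: ρ → (41,60,-5)
river: ρ → (-5,60,41)
river: ρ → (41,22,-24)
river: ρ → (-24,26,39)
river: ρ → (39,52,-11)
river: ρ → (-11,58,24)
river: ρ → (24,38,-31)
river: ρ → (-31,24,31)
river: ρ → (31,38,-24)
ρ-cycle length = 26 (tail of 0 descent steps not counted)

26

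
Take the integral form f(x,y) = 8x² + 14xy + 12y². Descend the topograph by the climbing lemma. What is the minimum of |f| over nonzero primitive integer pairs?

translate: b→-2 (≡14 mod 16), so (8,14,12)→(8,-2,6)
flip: (8,-2,6)→(6,2,8)
reduced (well bottom): (6,2,8) with a≤c, −a<b≤a
well minimum = a = 6

6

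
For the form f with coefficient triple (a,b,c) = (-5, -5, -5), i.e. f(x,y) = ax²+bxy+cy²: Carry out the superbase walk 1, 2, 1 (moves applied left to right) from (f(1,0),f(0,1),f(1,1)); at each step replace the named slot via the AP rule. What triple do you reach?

start (-5,-5,-15) = (f(1,0),f(0,1),f(1,1))
replace slot 1: 2·((-5)+(-15)) − (-5) = -35 → (-35,-5,-15)
replace slot 2: 2·((-35)+(-15)) − (-5) = -95 → (-35,-95,-15)
replace slot 1: 2·((-95)+(-15)) − (-35) = -185 → (-185,-95,-15)

-185,-95,-15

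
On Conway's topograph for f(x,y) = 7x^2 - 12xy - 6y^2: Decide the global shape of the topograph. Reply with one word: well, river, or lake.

D = b²−4ac = (-12)² − 4·7·(-6) = 312
D > 0 non-square ⇒ indefinite ⇒ periodic river

river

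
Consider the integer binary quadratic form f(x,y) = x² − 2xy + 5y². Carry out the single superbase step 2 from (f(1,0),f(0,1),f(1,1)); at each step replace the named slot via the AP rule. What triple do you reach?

start (1,5,4) = (f(1,0),f(0,1),f(1,1))
replace slot 2: 2·(1+4) − 5 = 5 → (1,5,4)

1,5,4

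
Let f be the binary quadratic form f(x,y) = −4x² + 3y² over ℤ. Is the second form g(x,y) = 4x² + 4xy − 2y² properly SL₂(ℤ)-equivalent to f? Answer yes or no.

D₁ = 48, D₂ = 48
river cycle of f (length 2): (3, 6, -1), (-1, 6, 3)
river cycle of g (length 2): (-2, 4, 4), (4, 4, -2)
cycles differ ⇒ inequivalent

no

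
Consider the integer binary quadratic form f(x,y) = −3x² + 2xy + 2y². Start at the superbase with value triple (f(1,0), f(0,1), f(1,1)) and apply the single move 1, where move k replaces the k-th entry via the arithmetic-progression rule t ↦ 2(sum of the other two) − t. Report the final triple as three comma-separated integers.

start (-3,2,1) = (f(1,0),f(0,1),f(1,1))
replace slot 1: 2·(2+1) − (-3) = 9 → (9,2,1)

9,2,1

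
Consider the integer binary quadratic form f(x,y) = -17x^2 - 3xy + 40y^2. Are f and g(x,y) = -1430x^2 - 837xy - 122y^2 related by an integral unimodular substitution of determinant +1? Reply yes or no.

D₁ = 2729, D₂ = 2729
river cycle of f (length 86): (-17, 31, 26), (26, 21, -22), (-22, 23, 25), (25, 27, -20), (-20, 13, 32), (32, 51, -1), (-1, 51, 32), (32, 13, -20), (-20, 27, 25), (25, 23, -22), … (76 more)
river cycle of g (length 86): (-17, 31, 26), (26, 21, -22), (-22, 23, 25), (25, 27, -20), (-20, 13, 32), (32, 51, -1), (-1, 51, 32), (32, 13, -20), (-20, 27, 25), (25, 23, -22), … (76 more)
cycles coincide ⇒ equivalent

yes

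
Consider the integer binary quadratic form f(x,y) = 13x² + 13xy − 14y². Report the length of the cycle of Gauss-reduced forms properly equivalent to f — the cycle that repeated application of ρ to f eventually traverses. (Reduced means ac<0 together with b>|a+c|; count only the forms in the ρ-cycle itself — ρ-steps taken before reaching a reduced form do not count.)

D = 897, ⌊√D⌋ = 29
river: ρ → (-14,15,12)
river: ρ → (12,9,-17)
river: ρ → (-17,25,4)
river: ρ → (4,23,-23)
river: ρ → (-23,23,4)
river: ρ → (4,25,-17)
river: ρ → (-17,9,12)
river: ρ → (12,15,-14)
river: ρ → (-14,13,13)
river: ρ → (13,13,-14)
ρ-cycle length = 10 (tail of 0 descent steps not counted)

10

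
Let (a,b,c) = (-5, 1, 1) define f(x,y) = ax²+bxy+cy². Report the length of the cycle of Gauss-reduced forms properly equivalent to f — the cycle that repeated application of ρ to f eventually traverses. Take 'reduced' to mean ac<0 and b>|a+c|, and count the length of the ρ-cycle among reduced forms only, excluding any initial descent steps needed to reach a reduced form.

D = 21, ⌊√D⌋ = 4
descent: ρ → (1,3,-3)  [lands on river]
river: ρ → (-3,3,1)
ρ-cycle length = 2 (tail of 1 descent step not counted)

2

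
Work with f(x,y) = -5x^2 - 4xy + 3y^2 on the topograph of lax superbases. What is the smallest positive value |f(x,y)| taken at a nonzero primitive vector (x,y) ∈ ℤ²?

descent: ρ → (3,4,-5)  [lands on river]
river: ρ → (-5,6,2)
river: ρ → (2,6,-5)
river: ρ → (-5,4,3)
river: ρ → (3,8,-1)
river: ρ → (-1,8,3)
closes: descent 1, river 6
min |a| on river = 1

1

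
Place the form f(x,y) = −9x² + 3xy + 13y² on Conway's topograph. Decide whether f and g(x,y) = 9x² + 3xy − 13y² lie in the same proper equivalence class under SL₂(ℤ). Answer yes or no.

D₁ = 477, D₂ = 477
river cycle of f (length 8): (-9, 21, 1), (1, 21, -9), (-9, 15, 7), (7, 13, -11), (-11, 9, 9), (9, 9, -11), (-11, 13, 7), (7, 15, -9)
river cycle of g (length 8): (9, 21, -1), (-1, 21, 9), (9, 15, -7), (-7, 13, 11), (11, 9, -9), (-9, 9, 11), (11, 13, -7), (-7, 15, 9)
cycles differ ⇒ inequivalent

no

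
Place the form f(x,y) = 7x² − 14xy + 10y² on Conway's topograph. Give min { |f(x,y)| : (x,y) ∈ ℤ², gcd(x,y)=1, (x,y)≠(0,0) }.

translate: b→0 (≡-14 mod 14), so (7,-14,10)→(7,0,3)
flip: (7,0,3)→(3,0,7)
reduced (well bottom): (3,0,7) with a≤c, −a<b≤a
well minimum = a = 3

3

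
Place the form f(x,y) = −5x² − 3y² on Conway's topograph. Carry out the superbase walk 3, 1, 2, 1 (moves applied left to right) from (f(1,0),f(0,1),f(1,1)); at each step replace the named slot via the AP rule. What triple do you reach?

start (-5,-3,-8) = (f(1,0),f(0,1),f(1,1))
replace slot 3: 2·((-5)+(-3)) − (-8) = -8 → (-5,-3,-8)
replace slot 1: 2·((-3)+(-8)) − (-5) = -17 → (-17,-3,-8)
replace slot 2: 2·((-17)+(-8)) − (-3) = -47 → (-17,-47,-8)
replace slot 1: 2·((-47)+(-8)) − (-17) = -93 → (-93,-47,-8)

-93,-47,-8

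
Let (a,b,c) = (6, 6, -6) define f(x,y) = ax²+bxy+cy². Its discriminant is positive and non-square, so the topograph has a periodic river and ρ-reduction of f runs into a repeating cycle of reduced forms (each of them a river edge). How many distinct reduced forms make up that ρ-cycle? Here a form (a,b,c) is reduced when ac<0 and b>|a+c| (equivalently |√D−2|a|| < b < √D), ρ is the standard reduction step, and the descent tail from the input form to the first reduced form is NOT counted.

D = 180, ⌊√D⌋ = 13
river: ρ → (-6,6,6)
river: ρ → (6,6,-6)
ρ-cycle length = 2 (tail of 0 descent steps not counted)

2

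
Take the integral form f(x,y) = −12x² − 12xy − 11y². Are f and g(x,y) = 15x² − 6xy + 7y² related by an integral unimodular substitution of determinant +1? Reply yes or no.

D₁ = -384, D₂ = -384
f is negative-definite; reduce −f:
−f: flip: (12,12,11)→(11,-12,12)
−f: translate: b→10 (≡-12 mod 22), so (11,-12,12)→(11,10,11)
−f: reduced (well bottom): (11,10,11) with a≤c, −a<b≤a
flip sign back: reduced form of f is (-11,-10,-11)
g: flip: (15,-6,7)→(7,6,15)
g: reduced (well bottom): (7,6,15) with a≤c, −a<b≤a
reduced forms (-11, -10, -11) vs (7, 6, 15) ⇒ inequivalent

no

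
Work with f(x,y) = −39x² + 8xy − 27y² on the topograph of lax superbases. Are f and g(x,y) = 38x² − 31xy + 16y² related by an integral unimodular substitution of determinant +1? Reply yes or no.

D₁ = -4148, D₂ = -1471
discriminants differ ⇒ not SL₂(ℤ)-equivalent

no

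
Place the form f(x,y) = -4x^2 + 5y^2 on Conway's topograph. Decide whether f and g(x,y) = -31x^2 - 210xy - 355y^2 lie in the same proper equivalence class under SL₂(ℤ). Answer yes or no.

D₁ = 80, D₂ = 80
river cycle of f (length 2): (-4, 8, 1), (1, 8, -4)
river cycle of g (length 2): (-4, 8, 1), (1, 8, -4)
cycles coincide ⇒ equivalent

yes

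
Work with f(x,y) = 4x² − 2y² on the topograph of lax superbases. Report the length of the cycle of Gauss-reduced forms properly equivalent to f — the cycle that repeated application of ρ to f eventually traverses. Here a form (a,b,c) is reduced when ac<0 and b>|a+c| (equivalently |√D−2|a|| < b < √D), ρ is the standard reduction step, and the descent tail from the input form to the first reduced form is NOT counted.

D = 32, ⌊√D⌋ = 5
descent: ρ → (-2,4,2)  [lands on river]
river: ρ → (2,4,-2)
ρ-cycle length = 2 (tail of 1 descent step not counted)

2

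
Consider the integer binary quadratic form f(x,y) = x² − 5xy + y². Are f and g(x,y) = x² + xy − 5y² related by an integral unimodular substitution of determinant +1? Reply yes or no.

D₁ = 21, D₂ = 21
river cycle of f (length 2): (1, 3, -3), (-3, 3, 1)
river cycle of g (length 2): (1, 3, -3), (-3, 3, 1)
cycles coincide ⇒ equivalent

yes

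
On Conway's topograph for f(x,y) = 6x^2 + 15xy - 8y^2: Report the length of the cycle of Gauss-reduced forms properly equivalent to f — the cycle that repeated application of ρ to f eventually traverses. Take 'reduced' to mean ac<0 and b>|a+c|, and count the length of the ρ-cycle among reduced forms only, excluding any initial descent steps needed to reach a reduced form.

D = 417, ⌊√D⌋ = 20
river: ρ → (-8,17,4)
river: ρ → (4,15,-12)
river: ρ → (-12,9,7)
river: ρ → (7,19,-2)
river: ρ → (-2,17,16)
river: ρ → (16,15,-3)
river: ρ → (-3,15,16)
river: ρ → (16,17,-2)
river: ρ → (-2,19,7)
river: ρ → (7,9,-12)
river: ρ → (-12,15,4)
river: ρ → (4,17,-8)
river: ρ → (-8,15,6)
river: ρ → (6,9,-14)
river: ρ → (-14,19,1)
river: ρ → (1,19,-14)
river: ρ → (-14,9,6)
river: ρ → (6,15,-8)
ρ-cycle length = 18 (tail of 0 descent steps not counted)

18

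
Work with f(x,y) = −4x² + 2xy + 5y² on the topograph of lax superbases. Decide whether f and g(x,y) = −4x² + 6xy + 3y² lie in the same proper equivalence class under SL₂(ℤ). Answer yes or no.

D₁ = 84, D₂ = 84
river cycle of f (length 6): (5, 8, -1), (-1, 8, 5), (5, 2, -4), (-4, 6, 3), (3, 6, -4), (-4, 2, 5)
river cycle of g (length 6): (3, 6, -4), (-4, 2, 5), (5, 8, -1), (-1, 8, 5), (5, 2, -4), (-4, 6, 3)
cycles coincide ⇒ equivalent

yes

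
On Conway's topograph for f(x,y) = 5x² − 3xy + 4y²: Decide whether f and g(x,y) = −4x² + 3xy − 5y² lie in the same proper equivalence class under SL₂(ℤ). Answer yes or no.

D₁ = -71, D₂ = -71
f: flip: (5,-3,4)→(4,3,5)
f: reduced (well bottom): (4,3,5) with a≤c, −a<b≤a
g is negative-definite; reduce −g:
−g: reduced (well bottom): (4,-3,5) with a≤c, −a<b≤a
flip sign back: reduced form of g is (-4,3,-5)
reduced forms (4, 3, 5) vs (-4, 3, -5) ⇒ inequivalent

no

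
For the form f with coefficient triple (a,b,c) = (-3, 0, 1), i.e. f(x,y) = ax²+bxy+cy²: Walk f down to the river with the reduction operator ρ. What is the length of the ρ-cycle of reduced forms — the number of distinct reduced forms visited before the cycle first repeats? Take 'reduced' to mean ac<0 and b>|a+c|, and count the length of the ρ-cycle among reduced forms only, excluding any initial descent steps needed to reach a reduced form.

D = 12, ⌊√D⌋ = 3
descent: ρ → (1,2,-2)  [lands on river]
river: ρ → (-2,2,1)
ρ-cycle length = 2 (tail of 1 descent step not counted)

2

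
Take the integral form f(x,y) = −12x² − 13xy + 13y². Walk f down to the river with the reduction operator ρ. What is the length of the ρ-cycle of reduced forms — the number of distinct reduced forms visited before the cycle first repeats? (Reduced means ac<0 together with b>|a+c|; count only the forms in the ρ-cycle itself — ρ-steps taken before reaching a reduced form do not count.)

D = 793, ⌊√D⌋ = 28
descent: ρ → (13,13,-12)  [lands on river]
river: ρ → (-12,11,14)
river: ρ → (14,17,-9)
river: ρ → (-9,19,12)
river: ρ → (12,5,-16)
river: ρ → (-16,27,1)
river: ρ → (1,27,-16)
river: ρ → (-16,5,12)
river: ρ → (12,19,-9)
river: ρ → (-9,17,14)
river: ρ → (14,11,-12)
river: ρ → (-12,13,13)
ρ-cycle length = 12 (tail of 1 descent step not counted)

12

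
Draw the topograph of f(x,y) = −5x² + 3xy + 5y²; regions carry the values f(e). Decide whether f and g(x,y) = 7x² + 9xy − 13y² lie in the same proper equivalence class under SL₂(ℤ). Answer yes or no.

D₁ = 109, D₂ = 445
discriminants differ ⇒ not SL₂(ℤ)-equivalent

no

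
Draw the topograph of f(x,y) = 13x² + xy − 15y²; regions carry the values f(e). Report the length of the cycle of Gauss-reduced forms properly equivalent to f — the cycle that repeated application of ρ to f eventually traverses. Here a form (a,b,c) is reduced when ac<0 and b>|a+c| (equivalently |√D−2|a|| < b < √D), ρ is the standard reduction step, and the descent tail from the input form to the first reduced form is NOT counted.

D = 781, ⌊√D⌋ = 27
descent: ρ → (-15,-1,13)
descent: ρ → (13,27,-1)  [lands on river]
river: ρ → (-1,27,13)
river: ρ → (13,25,-3)
river: ρ → (-3,23,21)
river: ρ → (21,19,-5)
river: ρ → (-5,21,17)
river: ρ → (17,13,-9)
river: ρ → (-9,23,7)
river: ρ → (7,19,-15)
river: ρ → (-15,11,11)
river: ρ → (11,11,-15)
river: ρ → (-15,19,7)
river: ρ → (7,23,-9)
river: ρ → (-9,13,17)
river: ρ → (17,21,-5)
river: ρ → (-5,19,21)
river: ρ → (21,23,-3)
river: ρ → (-3,25,13)
ρ-cycle length = 18 (tail of 2 descent steps not counted)

18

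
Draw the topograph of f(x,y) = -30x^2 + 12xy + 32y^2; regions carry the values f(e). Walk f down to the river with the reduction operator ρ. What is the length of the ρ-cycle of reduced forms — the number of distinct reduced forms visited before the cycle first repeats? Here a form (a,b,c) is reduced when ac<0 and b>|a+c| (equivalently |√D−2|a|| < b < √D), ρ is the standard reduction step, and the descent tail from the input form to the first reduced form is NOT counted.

D = 3984, ⌊√D⌋ = 63
river: ρ → (32,52,-10)
river: ρ → (-10,48,42)
river: ρ → (42,36,-16)
river: ρ → (-16,60,6)
river: ρ → (6,60,-16)
river: ρ → (-16,36,42)
river: ρ → (42,48,-10)
river: ρ → (-10,52,32)
river: ρ → (32,12,-30)
river: ρ → (-30,48,14)
river: ρ → (14,36,-48)
river: ρ → (-48,60,2)
river: ρ → (2,60,-48)
river: ρ → (-48,36,14)
river: ρ → (14,48,-30)
river: ρ → (-30,12,32)
ρ-cycle length = 16 (tail of 0 descent steps not counted)

16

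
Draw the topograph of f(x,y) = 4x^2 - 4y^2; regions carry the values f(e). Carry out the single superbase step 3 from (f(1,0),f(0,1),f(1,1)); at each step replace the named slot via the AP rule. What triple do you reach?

start (4,-4,0) = (f(1,0),f(0,1),f(1,1))
replace slot 3: 2·(4+(-4)) − 0 = 0 → (4,-4,0)

4,-4,0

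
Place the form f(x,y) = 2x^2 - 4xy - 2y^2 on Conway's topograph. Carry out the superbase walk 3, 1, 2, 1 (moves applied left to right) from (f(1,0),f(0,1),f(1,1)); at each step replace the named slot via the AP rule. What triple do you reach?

start (2,-2,-4) = (f(1,0),f(0,1),f(1,1))
replace slot 3: 2·(2+(-2)) − (-4) = 4 → (2,-2,4)
replace slot 1: 2·((-2)+4) − 2 = 2 → (2,-2,4)
replace slot 2: 2·(2+4) − (-2) = 14 → (2,14,4)
replace slot 1: 2·(14+4) − 2 = 34 → (34,14,4)

34,14,4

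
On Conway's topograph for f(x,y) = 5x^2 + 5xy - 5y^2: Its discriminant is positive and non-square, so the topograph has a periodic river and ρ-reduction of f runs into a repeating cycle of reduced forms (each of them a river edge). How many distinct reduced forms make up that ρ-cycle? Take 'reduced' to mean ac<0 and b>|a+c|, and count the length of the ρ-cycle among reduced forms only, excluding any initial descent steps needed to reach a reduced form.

D = 125, ⌊√D⌋ = 11
river: ρ → (-5,5,5)
river: ρ → (5,5,-5)
ρ-cycle length = 2 (tail of 0 descent steps not counted)

2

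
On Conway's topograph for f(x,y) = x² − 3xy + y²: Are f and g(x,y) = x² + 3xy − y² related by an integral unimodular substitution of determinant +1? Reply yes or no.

D₁ = 5, D₂ = 13
discriminants differ ⇒ not SL₂(ℤ)-equivalent

no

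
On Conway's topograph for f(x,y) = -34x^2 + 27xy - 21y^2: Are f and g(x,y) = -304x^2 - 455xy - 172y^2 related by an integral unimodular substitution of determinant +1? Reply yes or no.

D₁ = -2127, D₂ = -2127
f is negative-definite; reduce −f:
−f: flip: (34,-27,21)→(21,27,34)
−f: translate: b→-15 (≡27 mod 42), so (21,27,34)→(21,-15,28)
−f: reduced (well bottom): (21,-15,28) with a≤c, −a<b≤a
flip sign back: reduced form of f is (-21,15,-28)
g is negative-definite; reduce −g:
−g: translate: b→-153 (≡455 mod 608), so (304,455,172)→(304,-153,21)
−g: flip: (304,-153,21)→(21,153,304)
−g: translate: b→-15 (≡153 mod 42), so (21,153,304)→(21,-15,28)
−g: reduced (well bottom): (21,-15,28) with a≤c, −a<b≤a
flip sign back: reduced form of g is (-21,15,-28)
reduced forms (-21, 15, -28) vs (-21, 15, -28) ⇒ equivalent

yes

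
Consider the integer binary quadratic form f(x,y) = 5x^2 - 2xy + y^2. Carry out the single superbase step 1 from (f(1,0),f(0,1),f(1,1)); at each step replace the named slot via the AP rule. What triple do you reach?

start (5,1,4) = (f(1,0),f(0,1),f(1,1))
replace slot 1: 2·(1+4) − 5 = 5 → (5,1,4)

5,1,4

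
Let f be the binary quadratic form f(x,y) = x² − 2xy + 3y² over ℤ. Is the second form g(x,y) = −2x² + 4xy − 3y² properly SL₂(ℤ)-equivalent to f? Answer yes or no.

D₁ = -8, D₂ = -8
f: translate: b→0 (≡-2 mod 2), so (1,-2,3)→(1,0,2)
f: reduced (well bottom): (1,0,2) with a≤c, −a<b≤a
g is negative-definite; reduce −g:
−g: translate: b→0 (≡-4 mod 4), so (2,-4,3)→(2,0,1)
−g: flip: (2,0,1)→(1,0,2)
−g: reduced (well bottom): (1,0,2) with a≤c, −a<b≤a
flip sign back: reduced form of g is (-1,0,-2)
reduced forms (1, 0, 2) vs (-1, 0, -2) ⇒ inequivalent

no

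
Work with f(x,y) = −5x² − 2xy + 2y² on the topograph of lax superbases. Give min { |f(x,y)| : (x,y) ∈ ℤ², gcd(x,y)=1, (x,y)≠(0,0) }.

descent: ρ → (2,6,-1)  [lands on river]
river: ρ → (-1,6,2)
closes: descent 1, river 2
min |a| on river = 1

1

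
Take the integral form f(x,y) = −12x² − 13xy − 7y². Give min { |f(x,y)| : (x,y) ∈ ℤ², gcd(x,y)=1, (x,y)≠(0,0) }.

translate: b→-11 (≡13 mod 24), so (12,13,7)→(12,-11,6)
flip: (12,-11,6)→(6,11,12)
translate: b→-1 (≡11 mod 12), so (6,11,12)→(6,-1,7)
reduced (well bottom): (6,-1,7) with a≤c, −a<b≤a
well minimum |f| = |-6| = 6 (negative-definite)

6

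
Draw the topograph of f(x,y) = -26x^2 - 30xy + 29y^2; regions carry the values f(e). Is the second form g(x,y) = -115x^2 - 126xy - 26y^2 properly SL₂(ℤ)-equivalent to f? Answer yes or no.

D₁ = 3916, D₂ = 3916
river cycle of f (length 14): (29, 30, -26), (-26, 22, 33), (33, 44, -15), (-15, 46, 30), (30, 14, -31), (-31, 48, 13), (13, 56, -15), (-15, 34, 46), (46, 58, -3), (-3, 62, 6), … (4 more)
river cycle of g (length 14): (-26, 22, 33), (33, 44, -15), (-15, 46, 30), (30, 14, -31), (-31, 48, 13), (13, 56, -15), (-15, 34, 46), (46, 58, -3), (-3, 62, 6), (6, 58, -23), … (4 more)
cycles coincide ⇒ equivalent

yes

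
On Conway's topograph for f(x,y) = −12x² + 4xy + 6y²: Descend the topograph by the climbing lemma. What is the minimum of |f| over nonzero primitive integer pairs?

descent: ρ → (6,8,-10)  [lands on river]
river: ρ → (-10,12,4)
river: ρ → (4,12,-10)
river: ρ → (-10,8,6)
river: ρ → (6,16,-2)
river: ρ → (-2,16,6)
closes: descent 1, river 6
min |a| on river = 2

2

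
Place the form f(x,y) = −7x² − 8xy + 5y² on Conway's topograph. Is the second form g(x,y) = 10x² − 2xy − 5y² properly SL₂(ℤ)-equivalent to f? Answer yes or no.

D₁ = 204, D₂ = 204
river cycle of f (length 6): (5, 8, -7), (-7, 6, 6), (6, 6, -7), (-7, 8, 5), (5, 12, -3), (-3, 12, 5)
river cycle of g (length 6): (-5, 12, 3), (3, 12, -5), (-5, 8, 7), (7, 6, -6), (-6, 6, 7), (7, 8, -5)
cycles differ ⇒ inequivalent

no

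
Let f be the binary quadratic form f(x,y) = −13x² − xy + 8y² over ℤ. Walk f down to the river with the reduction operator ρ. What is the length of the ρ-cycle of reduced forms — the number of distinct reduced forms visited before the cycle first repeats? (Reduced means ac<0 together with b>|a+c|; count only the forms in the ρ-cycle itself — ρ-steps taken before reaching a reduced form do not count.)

D = 417, ⌊√D⌋ = 20
descent: ρ → (8,17,-4)  [lands on river]
river: ρ → (-4,15,12)
river: ρ → (12,9,-7)
river: ρ → (-7,19,2)
river: ρ → (2,17,-16)
river: ρ → (-16,15,3)
river: ρ → (3,15,-16)
river: ρ → (-16,17,2)
river: ρ → (2,19,-7)
river: ρ → (-7,9,12)
river: ρ → (12,15,-4)
river: ρ → (-4,17,8)
river: ρ → (8,15,-6)
river: ρ → (-6,9,14)
river: ρ → (14,19,-1)
river: ρ → (-1,19,14)
river: ρ → (14,9,-6)
river: ρ → (-6,15,8)
ρ-cycle length = 18 (tail of 1 descent step not counted)

18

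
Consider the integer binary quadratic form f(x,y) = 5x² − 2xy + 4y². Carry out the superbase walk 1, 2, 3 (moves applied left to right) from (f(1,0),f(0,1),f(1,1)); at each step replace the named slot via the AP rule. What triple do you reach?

start (5,4,7) = (f(1,0),f(0,1),f(1,1))
replace slot 1: 2·(4+7) − 5 = 17 → (17,4,7)
replace slot 2: 2·(17+7) − 4 = 44 → (17,44,7)
replace slot 3: 2·(17+44) − 7 = 115 → (17,44,115)

17,44,115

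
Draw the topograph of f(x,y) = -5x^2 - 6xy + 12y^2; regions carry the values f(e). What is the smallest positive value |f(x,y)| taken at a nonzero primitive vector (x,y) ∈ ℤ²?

descent: ρ → (12,6,-5)
descent: ρ → (-5,14,4)  [lands on river]
river: ρ → (4,10,-11)
river: ρ → (-11,12,3)
river: ρ → (3,12,-11)
river: ρ → (-11,10,4)
river: ρ → (4,14,-5)
river: ρ → (-5,16,1)
river: ρ → (1,16,-5)
closes: descent 2, river 8
min |a| on river = 1

1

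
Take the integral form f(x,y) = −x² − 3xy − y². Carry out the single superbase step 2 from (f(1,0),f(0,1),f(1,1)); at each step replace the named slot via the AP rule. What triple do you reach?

start (-1,-1,-5) = (f(1,0),f(0,1),f(1,1))
replace slot 2: 2·((-1)+(-5)) − (-1) = -11 → (-1,-11,-5)

-1,-11,-5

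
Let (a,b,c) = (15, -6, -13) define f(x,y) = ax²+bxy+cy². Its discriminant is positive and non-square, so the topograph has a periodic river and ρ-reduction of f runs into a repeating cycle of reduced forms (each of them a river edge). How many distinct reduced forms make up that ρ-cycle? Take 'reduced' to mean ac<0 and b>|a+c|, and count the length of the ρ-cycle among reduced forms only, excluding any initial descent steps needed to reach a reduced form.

D = 816, ⌊√D⌋ = 28
descent: ρ → (-13,6,15)  [lands on river]
river: ρ → (15,24,-4)
river: ρ → (-4,24,15)
river: ρ → (15,6,-13)
river: ρ → (-13,20,8)
river: ρ → (8,28,-1)
river: ρ → (-1,28,8)
river: ρ → (8,20,-13)
ρ-cycle length = 8 (tail of 1 descent step not counted)

8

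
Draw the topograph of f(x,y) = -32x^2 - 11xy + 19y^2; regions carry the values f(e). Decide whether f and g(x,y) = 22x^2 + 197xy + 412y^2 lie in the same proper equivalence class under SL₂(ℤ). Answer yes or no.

D₁ = 2553, D₂ = 2553
river cycle of f (length 18): (19, 49, -2), (-2, 47, 43), (43, 39, -6), (-6, 45, 22), (22, 43, -8), (-8, 37, 37), (37, 37, -8), (-8, 43, 22), (22, 45, -6), (-6, 39, 43), … (8 more)
river cycle of g (length 18): (22, 21, -24), (-24, 27, 19), (19, 49, -2), (-2, 47, 43), (43, 39, -6), (-6, 45, 22), (22, 43, -8), (-8, 37, 37), (37, 37, -8), (-8, 43, 22), … (8 more)
cycles coincide ⇒ equivalent

yes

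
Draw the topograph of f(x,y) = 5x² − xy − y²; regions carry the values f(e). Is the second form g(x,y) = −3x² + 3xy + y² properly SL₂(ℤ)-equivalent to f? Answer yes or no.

D₁ = 21, D₂ = 21
river cycle of f (length 2): (-1, 3, 3), (3, 3, -1)
river cycle of g (length 2): (1, 3, -3), (-3, 3, 1)
cycles differ ⇒ inequivalent

no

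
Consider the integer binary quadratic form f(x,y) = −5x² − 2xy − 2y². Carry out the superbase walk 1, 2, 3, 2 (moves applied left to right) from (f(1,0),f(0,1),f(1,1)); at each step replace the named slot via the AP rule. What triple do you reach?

start (-5,-2,-9) = (f(1,0),f(0,1),f(1,1))
replace slot 1: 2·((-2)+(-9)) − (-5) = -17 → (-17,-2,-9)
replace slot 2: 2·((-17)+(-9)) − (-2) = -50 → (-17,-50,-9)
replace slot 3: 2·((-17)+(-50)) − (-9) = -125 → (-17,-50,-125)
replace slot 2: 2·((-17)+(-125)) − (-50) = -234 → (-17,-234,-125)

-17,-234,-125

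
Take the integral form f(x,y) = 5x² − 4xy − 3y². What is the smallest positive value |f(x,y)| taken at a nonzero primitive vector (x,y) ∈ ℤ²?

descent: ρ → (-3,4,5)  [lands on river]
river: ρ → (5,6,-2)
river: ρ → (-2,6,5)
river: ρ → (5,4,-3)
river: ρ → (-3,8,1)
river: ρ → (1,8,-3)
closes: descent 1, river 6
min |a| on river = 1

1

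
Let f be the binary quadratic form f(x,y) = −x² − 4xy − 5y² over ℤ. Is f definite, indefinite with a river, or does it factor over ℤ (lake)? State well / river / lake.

D = b²−4ac = (-4)² − 4·(-1)·(-5) = -4
D < 0 ⇒ definite ⇒ every region one sign ⇒ single well

well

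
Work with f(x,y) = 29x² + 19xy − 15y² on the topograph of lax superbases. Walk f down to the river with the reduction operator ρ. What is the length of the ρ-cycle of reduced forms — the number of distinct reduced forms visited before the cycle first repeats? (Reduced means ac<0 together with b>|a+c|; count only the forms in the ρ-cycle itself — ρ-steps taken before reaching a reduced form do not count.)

D = 2101, ⌊√D⌋ = 45
river: ρ → (-15,41,7)
river: ρ → (7,43,-9)
river: ρ → (-9,29,35)
river: ρ → (35,41,-3)
river: ρ → (-3,43,21)
river: ρ → (21,41,-5)
river: ρ → (-5,39,29)
river: ρ → (29,19,-15)
ρ-cycle length = 8 (tail of 0 descent steps not counted)

8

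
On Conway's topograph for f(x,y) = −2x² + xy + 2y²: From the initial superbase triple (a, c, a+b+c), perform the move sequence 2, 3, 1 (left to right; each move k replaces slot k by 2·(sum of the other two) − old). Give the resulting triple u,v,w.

start (-2,2,1) = (f(1,0),f(0,1),f(1,1))
replace slot 2: 2·((-2)+1) − 2 = -4 → (-2,-4,1)
replace slot 3: 2·((-2)+(-4)) − 1 = -13 → (-2,-4,-13)
replace slot 1: 2·((-4)+(-13)) − (-2) = -32 → (-32,-4,-13)

-32,-4,-13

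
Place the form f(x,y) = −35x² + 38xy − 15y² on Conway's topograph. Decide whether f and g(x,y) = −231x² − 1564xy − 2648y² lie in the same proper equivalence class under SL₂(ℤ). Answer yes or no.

D₁ = -656, D₂ = -656
f is negative-definite; reduce −f:
−f: translate: b→32 (≡-38 mod 70), so (35,-38,15)→(35,32,12)
−f: flip: (35,32,12)→(12,-32,35)
−f: translate: b→-8 (≡-32 mod 24), so (12,-32,35)→(12,-8,15)
−f: reduced (well bottom): (12,-8,15) with a≤c, −a<b≤a
flip sign back: reduced form of f is (-12,8,-15)
g is negative-definite; reduce −g:
−g: translate: b→178 (≡1564 mod 462), so (231,1564,2648)→(231,178,35)
−g: flip: (231,178,35)→(35,-178,231)
−g: translate: b→32 (≡-178 mod 70), so (35,-178,231)→(35,32,12)
−g: flip: (35,32,12)→(12,-32,35)
−g: translate: b→-8 (≡-32 mod 24), so (12,-32,35)→(12,-8,15)
−g: reduced (well bottom): (12,-8,15) with a≤c, −a<b≤a
flip sign back: reduced form of g is (-12,8,-15)
reduced forms (-12, 8, -15) vs (-12, 8, -15) ⇒ equivalent

yes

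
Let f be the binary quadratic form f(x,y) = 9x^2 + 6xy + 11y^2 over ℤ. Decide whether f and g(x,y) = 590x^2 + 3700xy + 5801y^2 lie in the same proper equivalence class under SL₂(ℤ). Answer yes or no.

D₁ = -360, D₂ = -360
f: reduced (well bottom): (9,6,11) with a≤c, −a<b≤a
g: translate: b→160 (≡3700 mod 1180), so (590,3700,5801)→(590,160,11)
g: flip: (590,160,11)→(11,-160,590)
g: translate: b→-6 (≡-160 mod 22), so (11,-160,590)→(11,-6,9)
g: flip: (11,-6,9)→(9,6,11)
g: reduced (well bottom): (9,6,11) with a≤c, −a<b≤a
reduced forms (9, 6, 11) vs (9, 6, 11) ⇒ equivalent

yes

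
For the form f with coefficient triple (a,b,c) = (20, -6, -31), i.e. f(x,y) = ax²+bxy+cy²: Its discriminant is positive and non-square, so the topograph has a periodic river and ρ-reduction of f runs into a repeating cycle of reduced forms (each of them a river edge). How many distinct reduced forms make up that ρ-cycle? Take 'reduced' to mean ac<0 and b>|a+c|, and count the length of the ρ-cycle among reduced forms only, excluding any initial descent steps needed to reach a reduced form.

D = 2516, ⌊√D⌋ = 50
descent: ρ → (-31,6,20)
descent: ρ → (20,34,-17)  [lands on river]
river: ρ → (-17,34,20)
river: ρ → (20,46,-5)
river: ρ → (-5,44,29)
river: ρ → (29,14,-20)
river: ρ → (-20,26,23)
river: ρ → (23,20,-23)
river: ρ → (-23,26,20)
river: ρ → (20,14,-29)
river: ρ → (-29,44,5)
river: ρ → (5,46,-20)
river: ρ → (-20,34,17)
river: ρ → (17,34,-20)
river: ρ → (-20,46,5)
river: ρ → (5,44,-29)
river: ρ → (-29,14,20)
river: ρ → (20,26,-23)
river: ρ → (-23,20,23)
river: ρ → (23,26,-20)
river: ρ → (-20,14,29)
river: ρ → (29,44,-5)
river: ρ → (-5,46,20)
ρ-cycle length = 22 (tail of 2 descent steps not counted)

22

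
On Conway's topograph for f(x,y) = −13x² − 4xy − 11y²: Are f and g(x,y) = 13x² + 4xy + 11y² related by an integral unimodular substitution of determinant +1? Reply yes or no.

D₁ = -556, D₂ = -556
f is negative-definite; reduce −f:
−f: flip: (13,4,11)→(11,-4,13)
−f: reduced (well bottom): (11,-4,13) with a≤c, −a<b≤a
flip sign back: reduced form of f is (-11,4,-13)
g: flip: (13,4,11)→(11,-4,13)
g: reduced (well bottom): (11,-4,13) with a≤c, −a<b≤a
reduced forms (-11, 4, -13) vs (11, -4, 13) ⇒ inequivalent

no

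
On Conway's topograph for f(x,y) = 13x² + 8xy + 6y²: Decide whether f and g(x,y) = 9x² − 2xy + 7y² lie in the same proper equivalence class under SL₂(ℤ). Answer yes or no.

D₁ = -248, D₂ = -248
f: flip: (13,8,6)→(6,-8,13)
f: translate: b→4 (≡-8 mod 12), so (6,-8,13)→(6,4,11)
f: reduced (well bottom): (6,4,11) with a≤c, −a<b≤a
g: flip: (9,-2,7)→(7,2,9)
g: reduced (well bottom): (7,2,9) with a≤c, −a<b≤a
reduced forms (6, 4, 11) vs (7, 2, 9) ⇒ inequivalent

no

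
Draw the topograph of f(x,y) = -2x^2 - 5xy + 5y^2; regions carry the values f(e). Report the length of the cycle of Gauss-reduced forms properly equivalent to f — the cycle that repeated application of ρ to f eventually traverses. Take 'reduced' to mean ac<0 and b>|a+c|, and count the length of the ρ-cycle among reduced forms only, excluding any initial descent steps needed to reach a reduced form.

D = 65, ⌊√D⌋ = 8
descent: ρ → (5,5,-2)  [lands on river]
river: ρ → (-2,7,2)
river: ρ → (2,5,-5)
river: ρ → (-5,5,2)
river: ρ → (2,7,-2)
river: ρ → (-2,5,5)
ρ-cycle length = 6 (tail of 1 descent step not counted)

6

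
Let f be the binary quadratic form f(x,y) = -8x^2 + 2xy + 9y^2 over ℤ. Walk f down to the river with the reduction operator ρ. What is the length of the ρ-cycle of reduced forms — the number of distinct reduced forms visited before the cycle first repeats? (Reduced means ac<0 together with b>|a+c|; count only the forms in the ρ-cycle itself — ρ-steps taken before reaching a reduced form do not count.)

D = 292, ⌊√D⌋ = 17
river: ρ → (9,16,-1)
river: ρ → (-1,16,9)
river: ρ → (9,2,-8)
river: ρ → (-8,14,3)
river: ρ → (3,16,-3)
river: ρ → (-3,14,8)
river: ρ → (8,2,-9)
river: ρ → (-9,16,1)
river: ρ → (1,16,-9)
river: ρ → (-9,2,8)
river: ρ → (8,14,-3)
river: ρ → (-3,16,3)
river: ρ → (3,14,-8)
river: ρ → (-8,2,9)
ρ-cycle length = 14 (tail of 0 descent steps not counted)

14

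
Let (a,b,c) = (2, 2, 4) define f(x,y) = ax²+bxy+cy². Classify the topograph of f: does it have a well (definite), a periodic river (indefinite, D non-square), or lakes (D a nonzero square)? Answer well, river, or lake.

D = b²−4ac = 2² − 4·2·4 = -28
D < 0 ⇒ definite ⇒ every region one sign ⇒ single well

well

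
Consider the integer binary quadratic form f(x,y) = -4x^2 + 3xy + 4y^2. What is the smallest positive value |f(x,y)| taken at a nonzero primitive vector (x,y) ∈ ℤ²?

river: ρ → (4,5,-3)
river: ρ → (-3,7,2)
river: ρ → (2,5,-6)
river: ρ → (-6,7,1)
river: ρ → (1,7,-6)
river: ρ → (-6,5,2)
river: ρ → (2,7,-3)
river: ρ → (-3,5,4)
river: ρ → (4,3,-4)
river: ρ → (-4,5,3)
river: ρ → (3,7,-2)
river: ρ → (-2,5,6)
river: ρ → (6,7,-1)
river: ρ → (-1,7,6)
river: ρ → (6,5,-2)
river: ρ → (-2,7,3)
river: ρ → (3,5,-4)
river: ρ → (-4,3,4)
closes: descent 0, river 18
min |a| on river = 1

1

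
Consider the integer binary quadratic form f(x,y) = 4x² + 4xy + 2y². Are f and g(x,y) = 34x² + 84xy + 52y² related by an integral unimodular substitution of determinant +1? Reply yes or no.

D₁ = -16, D₂ = -16
f: flip: (4,4,2)→(2,-4,4)
f: translate: b→0 (≡-4 mod 4), so (2,-4,4)→(2,0,2)
f: reduced (well bottom): (2,0,2) with a≤c, −a<b≤a
g: translate: b→16 (≡84 mod 68), so (34,84,52)→(34,16,2)
g: flip: (34,16,2)→(2,-16,34)
g: translate: b→0 (≡-16 mod 4), so (2,-16,34)→(2,0,2)
g: reduced (well bottom): (2,0,2) with a≤c, −a<b≤a
reduced forms (2, 0, 2) vs (2, 0, 2) ⇒ equivalent

yes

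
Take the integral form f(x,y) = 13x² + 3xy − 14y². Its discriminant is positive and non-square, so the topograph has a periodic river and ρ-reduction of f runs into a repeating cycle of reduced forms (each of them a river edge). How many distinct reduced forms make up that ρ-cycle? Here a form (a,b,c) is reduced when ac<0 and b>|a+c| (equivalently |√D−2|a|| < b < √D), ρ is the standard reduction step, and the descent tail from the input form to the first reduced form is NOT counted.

D = 737, ⌊√D⌋ = 27
river: ρ → (-14,25,2)
river: ρ → (2,27,-1)
river: ρ → (-1,27,2)
river: ρ → (2,25,-14)
river: ρ → (-14,3,13)
river: ρ → (13,23,-4)
river: ρ → (-4,25,7)
river: ρ → (7,17,-16)
river: ρ → (-16,15,8)
river: ρ → (8,17,-14)
river: ρ → (-14,11,11)
river: ρ → (11,11,-14)
river: ρ → (-14,17,8)
river: ρ → (8,15,-16)
river: ρ → (-16,17,7)
river: ρ → (7,25,-4)
river: ρ → (-4,23,13)
river: ρ → (13,3,-14)
ρ-cycle length = 18 (tail of 0 descent steps not counted)

18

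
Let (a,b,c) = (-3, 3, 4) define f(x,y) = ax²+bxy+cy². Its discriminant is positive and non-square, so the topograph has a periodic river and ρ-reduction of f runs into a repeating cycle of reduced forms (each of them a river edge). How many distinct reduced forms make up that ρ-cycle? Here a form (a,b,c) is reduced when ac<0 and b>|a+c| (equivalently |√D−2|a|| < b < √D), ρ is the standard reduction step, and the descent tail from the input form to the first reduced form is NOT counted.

D = 57, ⌊√D⌋ = 7
river: ρ → (4,5,-2)
river: ρ → (-2,7,1)
river: ρ → (1,7,-2)
river: ρ → (-2,5,4)
river: ρ → (4,3,-3)
river: ρ → (-3,3,4)
ρ-cycle length = 6 (tail of 0 descent steps not counted)

6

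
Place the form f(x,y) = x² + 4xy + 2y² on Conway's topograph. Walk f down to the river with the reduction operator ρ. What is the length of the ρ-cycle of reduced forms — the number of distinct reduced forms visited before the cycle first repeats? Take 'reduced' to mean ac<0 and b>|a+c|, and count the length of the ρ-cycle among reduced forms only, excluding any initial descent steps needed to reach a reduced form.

D = 8, ⌊√D⌋ = 2
descent: ρ → (2,0,-1)
descent: ρ → (-1,2,1)  [lands on river]
river: ρ → (1,2,-1)
ρ-cycle length = 2 (tail of 2 descent steps not counted)

2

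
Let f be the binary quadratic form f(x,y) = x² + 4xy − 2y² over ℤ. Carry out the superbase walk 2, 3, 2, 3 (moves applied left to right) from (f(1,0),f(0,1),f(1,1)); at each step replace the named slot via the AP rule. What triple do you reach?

start (1,-2,3) = (f(1,0),f(0,1),f(1,1))
replace slot 2: 2·(1+3) − (-2) = 10 → (1,10,3)
replace slot 3: 2·(1+10) − 3 = 19 → (1,10,19)
replace slot 2: 2·(1+19) − 10 = 30 → (1,30,19)
replace slot 3: 2·(1+30) − 19 = 43 → (1,30,43)

1,30,43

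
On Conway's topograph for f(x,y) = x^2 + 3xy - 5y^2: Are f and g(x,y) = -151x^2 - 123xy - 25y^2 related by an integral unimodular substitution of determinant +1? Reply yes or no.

D₁ = 29, D₂ = 29
river cycle of f (length 2): (1, 5, -1), (-1, 5, 1)
river cycle of g (length 2): (1, 5, -1), (-1, 5, 1)
cycles coincide ⇒ equivalent

yes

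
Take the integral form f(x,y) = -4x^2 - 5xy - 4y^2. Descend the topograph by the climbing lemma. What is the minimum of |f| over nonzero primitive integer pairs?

translate: b→-3 (≡5 mod 8), so (4,5,4)→(4,-3,3)
flip: (4,-3,3)→(3,3,4)
reduced (well bottom): (3,3,4) with a≤c, −a<b≤a
well minimum |f| = |-3| = 3 (negative-definite)

3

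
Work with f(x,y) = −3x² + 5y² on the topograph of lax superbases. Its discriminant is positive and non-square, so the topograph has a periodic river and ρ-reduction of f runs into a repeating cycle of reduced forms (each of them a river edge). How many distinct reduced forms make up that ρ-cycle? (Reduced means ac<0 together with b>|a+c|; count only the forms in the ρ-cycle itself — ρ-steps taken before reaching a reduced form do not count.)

D = 60, ⌊√D⌋ = 7
descent: ρ → (5,0,-3)
descent: ρ → (-3,6,2)  [lands on river]
river: ρ → (2,6,-3)
ρ-cycle length = 2 (tail of 2 descent steps not counted)

2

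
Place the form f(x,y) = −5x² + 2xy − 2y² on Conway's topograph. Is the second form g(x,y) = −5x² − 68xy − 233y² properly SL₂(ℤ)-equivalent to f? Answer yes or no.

D₁ = -36, D₂ = -36
f is negative-definite; reduce −f:
−f: flip: (5,-2,2)→(2,2,5)
−f: reduced (well bottom): (2,2,5) with a≤c, −a<b≤a
flip sign back: reduced form of f is (-2,-2,-5)
g is negative-definite; reduce −g:
−g: translate: b→-2 (≡68 mod 10), so (5,68,233)→(5,-2,2)
−g: flip: (5,-2,2)→(2,2,5)
−g: reduced (well bottom): (2,2,5) with a≤c, −a<b≤a
flip sign back: reduced form of g is (-2,-2,-5)
reduced forms (-2, -2, -5) vs (-2, -2, -5) ⇒ equivalent

yes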